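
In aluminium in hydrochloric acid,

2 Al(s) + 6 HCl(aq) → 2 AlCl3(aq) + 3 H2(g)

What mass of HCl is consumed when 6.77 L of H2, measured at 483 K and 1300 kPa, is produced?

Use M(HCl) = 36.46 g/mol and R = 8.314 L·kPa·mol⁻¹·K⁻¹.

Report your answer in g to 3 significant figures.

160 g

n(H2) = PV/RT = (1300 × 6.77) / (8.314 × 483) = 2.192 mol
n(HCl) = (6/3) × 2.192 = 4.384 mol
m(HCl) = 4.384 × 36.46 = 159.8 g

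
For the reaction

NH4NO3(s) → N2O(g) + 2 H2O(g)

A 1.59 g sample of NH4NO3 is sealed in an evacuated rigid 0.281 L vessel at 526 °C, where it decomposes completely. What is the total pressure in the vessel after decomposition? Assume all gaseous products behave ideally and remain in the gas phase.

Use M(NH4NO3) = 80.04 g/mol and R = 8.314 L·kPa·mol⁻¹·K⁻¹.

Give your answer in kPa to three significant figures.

n(NH4NO3) = 1.59 / 80.04 = 0.01987 mol
n(gas produced) = (3/1) × 0.01987 = 0.05961 mol
P = nRT/V = 0.05961 × 8.314 × 799.15 / 0.281 = 1409 kPa

1410 kPa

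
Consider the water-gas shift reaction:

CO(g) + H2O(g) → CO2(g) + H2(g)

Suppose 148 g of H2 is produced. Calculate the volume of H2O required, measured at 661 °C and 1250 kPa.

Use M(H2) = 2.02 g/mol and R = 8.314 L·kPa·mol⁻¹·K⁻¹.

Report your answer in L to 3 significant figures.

455 L

n(H2) = 148.0 / 2.02 = 73.27 mol
n(H2O) = (1/1) × 73.27 = 73.27 mol
V = nRT/P = 73.27 × 8.314 × 934.15 / 1250 = 455.2 L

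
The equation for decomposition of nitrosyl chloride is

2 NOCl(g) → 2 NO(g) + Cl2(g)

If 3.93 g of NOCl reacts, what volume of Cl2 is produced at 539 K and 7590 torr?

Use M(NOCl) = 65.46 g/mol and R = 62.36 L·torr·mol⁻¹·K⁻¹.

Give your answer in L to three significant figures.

n(NOCl) = 3.930 / 65.46 = 0.06004 mol
n(Cl2) = (1/2) × 0.06004 = 0.03002 mol
V = nRT/P = 0.03002 × 62.36 × 539 / 7590 = 0.1329 L

0.133 L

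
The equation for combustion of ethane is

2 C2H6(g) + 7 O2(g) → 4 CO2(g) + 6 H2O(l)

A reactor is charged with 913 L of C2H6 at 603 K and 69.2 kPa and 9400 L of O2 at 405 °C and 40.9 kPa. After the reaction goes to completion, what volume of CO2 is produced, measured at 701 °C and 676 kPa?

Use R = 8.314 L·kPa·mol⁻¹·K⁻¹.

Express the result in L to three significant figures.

302 L

n(C2H6) = PV/RT = (69.2 × 913) / (8.314 × 603) = 12.60 mol
n(O2) = PV/RT = (40.9 × 9400) / (8.314 × 678.15) = 68.19 mol
For 12.60 mol C2H6, stoichiometry requires (7/2) × 12.60 = 44.10 mol O2; 68.19 mol is available, so C2H6 is limiting.
n(CO2) = (4/2) × 12.60 = 25.20 mol
V(CO2) = nRT/P = 25.20 × 8.314 × 974.15 / 676 = 301.9 L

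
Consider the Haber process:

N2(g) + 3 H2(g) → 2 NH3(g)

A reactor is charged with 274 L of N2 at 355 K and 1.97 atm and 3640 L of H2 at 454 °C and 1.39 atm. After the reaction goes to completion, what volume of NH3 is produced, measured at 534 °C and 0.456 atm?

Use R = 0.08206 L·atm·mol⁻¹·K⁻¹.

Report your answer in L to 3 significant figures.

5380 L

n(N2) = PV/RT = (1.97 × 274) / (0.08206 × 355) = 18.53 mol
n(H2) = PV/RT = (1.39 × 3640) / (0.08206 × 727.15) = 84.79 mol
For 18.53 mol N2, stoichiometry requires (3/1) × 18.53 = 55.59 mol H2; 84.79 mol is available, so N2 is limiting.
n(NH3) = (2/1) × 18.53 = 37.06 mol
V(NH3) = nRT/P = 37.06 × 0.08206 × 807.15 / 0.456 = 5383 L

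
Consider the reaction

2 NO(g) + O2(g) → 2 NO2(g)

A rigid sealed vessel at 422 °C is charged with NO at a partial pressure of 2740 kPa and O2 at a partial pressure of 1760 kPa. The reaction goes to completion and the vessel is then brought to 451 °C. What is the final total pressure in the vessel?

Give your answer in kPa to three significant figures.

3260 kPa

With V and T fixed, P_i ∝ n_i, so the mole ratios apply directly to partial pressures at 422 °C.
P(O2) required for 2740 kPa of NO = (1/2) × 2740 = 1370 kPa; available 1760 kPa, so NO is limiting.
P(O2) remaining = 1760 − (1/2) × 2740 = 390.0 kPa
P(gaseous products) = (2)/2 × 2740 = 2740 kPa
P_total at 422 °C = 390.0 + 2740 = 3130 kPa
Scaling to 451 °C: P = 3130 × 724.15/695.15 = 3261 kPa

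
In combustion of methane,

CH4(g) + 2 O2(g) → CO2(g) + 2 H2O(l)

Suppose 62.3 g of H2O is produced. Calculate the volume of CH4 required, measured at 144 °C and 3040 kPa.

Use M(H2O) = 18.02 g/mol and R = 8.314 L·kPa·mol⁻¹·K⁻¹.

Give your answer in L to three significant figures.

n(H2O) = 62.30 / 18.02 = 3.457 mol
n(CH4) = (1/2) × 3.457 = 1.728 mol
V = nRT/P = 1.728 × 8.314 × 417.15 / 3040 = 1.971 L

1.97 L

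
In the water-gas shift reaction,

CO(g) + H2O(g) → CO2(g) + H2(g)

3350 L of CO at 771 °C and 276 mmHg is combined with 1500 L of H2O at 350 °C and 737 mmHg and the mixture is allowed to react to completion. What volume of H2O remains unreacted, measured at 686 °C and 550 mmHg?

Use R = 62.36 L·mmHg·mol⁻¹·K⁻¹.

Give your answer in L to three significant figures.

1550 L

n(CO) = PV/RT = (276 × 3350) / (62.36 × 1044.15) = 14.20 mol
n(H2O) = PV/RT = (737 × 1500) / (62.36 × 623.15) = 28.45 mol
For 14.20 mol CO, stoichiometry requires (1/1) × 14.20 = 14.20 mol H2O; 28.45 mol is available, so CO is limiting.
n(H2O) consumed = (1/1) × 14.20 = 14.20 mol; remaining = 28.45 − 14.20 = 14.25 mol
V(H2O) = nRT/P = 14.25 × 62.36 × 959.15 / 550 = 1550 L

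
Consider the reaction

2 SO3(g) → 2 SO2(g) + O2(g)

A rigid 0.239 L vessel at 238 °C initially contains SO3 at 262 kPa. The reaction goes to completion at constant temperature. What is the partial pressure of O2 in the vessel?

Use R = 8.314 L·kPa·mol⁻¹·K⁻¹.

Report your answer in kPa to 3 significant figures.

n(SO3)₀ = PV/RT = (262 × 0.239) / (8.314 × 511.15) = 0.01473 mol
n(O2) = (1/2) × 0.01473 = 0.007365 mol
P(O2) = nRT/V = 0.007365 × 8.314 × 511.15 / 0.239 = 131.0 kPa

131 kPa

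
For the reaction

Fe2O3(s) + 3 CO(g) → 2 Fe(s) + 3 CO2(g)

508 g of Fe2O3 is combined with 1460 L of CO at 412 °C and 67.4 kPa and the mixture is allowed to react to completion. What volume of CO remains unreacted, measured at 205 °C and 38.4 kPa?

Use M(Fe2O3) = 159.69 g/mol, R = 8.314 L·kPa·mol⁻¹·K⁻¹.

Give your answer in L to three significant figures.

n(Fe2O3) = 508 / 159.69 = 3.181 mol
n(CO) = PV/RT = (67.4 × 1460) / (8.314 × 685.15) = 17.27 mol
For 3.181 mol Fe2O3, stoichiometry requires (3/1) × 3.181 = 9.543 mol CO; 17.27 mol is available, so Fe2O3 is limiting.
n(CO) consumed = (3/1) × 3.181 = 9.543 mol; remaining = 17.27 − 9.543 = 7.727 mol
V(CO) = nRT/P = 7.727 × 8.314 × 478.15 / 38.4 = 799.9 L

800 L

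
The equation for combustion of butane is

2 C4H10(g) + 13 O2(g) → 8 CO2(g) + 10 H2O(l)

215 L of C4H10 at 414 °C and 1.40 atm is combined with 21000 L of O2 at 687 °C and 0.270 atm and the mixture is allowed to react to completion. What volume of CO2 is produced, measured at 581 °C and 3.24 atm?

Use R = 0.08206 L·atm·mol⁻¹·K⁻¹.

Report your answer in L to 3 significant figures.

462 L

n(C4H10) = PV/RT = (1.40 × 215) / (0.08206 × 687.15) = 5.338 mol
n(O2) = PV/RT = (0.270 × 21000) / (0.08206 × 960.15) = 71.96 mol
For 5.338 mol C4H10, stoichiometry requires (13/2) × 5.338 = 34.70 mol O2; 71.96 mol is available, so C4H10 is limiting.
n(CO2) = (8/2) × 5.338 = 21.35 mol
V(CO2) = nRT/P = 21.35 × 0.08206 × 854.15 / 3.24 = 461.9 L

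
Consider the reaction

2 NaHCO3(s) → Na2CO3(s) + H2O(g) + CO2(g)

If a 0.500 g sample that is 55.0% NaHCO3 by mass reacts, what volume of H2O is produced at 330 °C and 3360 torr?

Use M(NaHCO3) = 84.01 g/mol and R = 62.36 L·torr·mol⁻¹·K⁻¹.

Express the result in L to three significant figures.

mass of NaHCO3 = 0.500 × 55.0/100 = 0.2750 g
n(NaHCO3) = 0.2750 / 84.01 = 0.003273 mol
n(H2O) = (1/2) × 0.003273 = 0.001636 mol
V = nRT/P = 0.001636 × 62.36 × 603.15 / 3360 = 0.01831 L

0.0183 L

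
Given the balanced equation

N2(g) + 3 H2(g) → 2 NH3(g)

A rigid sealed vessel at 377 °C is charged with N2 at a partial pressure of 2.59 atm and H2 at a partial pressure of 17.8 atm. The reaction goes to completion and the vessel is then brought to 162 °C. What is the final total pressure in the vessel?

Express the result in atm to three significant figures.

10.2 atm

At constant V, partial pressures at 377 °C are proportional to moles, so apply stoichiometry directly to pressures.
P(H2) required for 2.59 atm of N2 = (3/1) × 2.59 = 7.770 atm; available 17.8 atm, so N2 is limiting.
P(H2) remaining = 17.8 − (3/1) × 2.59 = 10.03 atm
P(gaseous products) = (2)/1 × 2.59 = 5.180 atm
P_total at 377 °C = 10.03 + 5.180 = 15.21 atm
Scaling to 162 °C: P = 15.21 × 435.15/650.15 = 10.18 atm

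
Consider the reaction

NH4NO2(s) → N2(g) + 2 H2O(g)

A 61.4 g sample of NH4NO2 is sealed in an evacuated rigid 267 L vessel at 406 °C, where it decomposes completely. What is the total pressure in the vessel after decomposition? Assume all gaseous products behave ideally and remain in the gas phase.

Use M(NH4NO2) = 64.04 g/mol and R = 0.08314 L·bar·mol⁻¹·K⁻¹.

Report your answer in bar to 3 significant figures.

0.608 bar

n(NH4NO2) = 61.4 / 64.04 = 0.9588 mol
n(gas produced) = (3/1) × 0.9588 = 2.876 mol
P = nRT/V = 2.876 × 0.08314 × 679.15 / 267 = 0.6082 bar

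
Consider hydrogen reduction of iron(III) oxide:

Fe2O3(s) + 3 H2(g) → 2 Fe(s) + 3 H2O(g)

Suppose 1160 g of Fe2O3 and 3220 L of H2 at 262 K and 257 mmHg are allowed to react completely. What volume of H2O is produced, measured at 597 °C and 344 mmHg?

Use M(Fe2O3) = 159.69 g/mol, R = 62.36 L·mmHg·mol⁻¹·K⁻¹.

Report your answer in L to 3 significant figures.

n(Fe2O3) = 1160 / 159.69 = 7.264 mol
n(H2) = PV/RT = (257 × 3220) / (62.36 × 262) = 50.65 mol
For 7.264 mol Fe2O3, stoichiometry requires (3/1) × 7.264 = 21.79 mol H2; 50.65 mol is available, so Fe2O3 is limiting.
n(H2O) = (3/1) × 7.264 = 21.79 mol
V(H2O) = nRT/P = 21.79 × 62.36 × 870.15 / 344 = 3437 L

3440 L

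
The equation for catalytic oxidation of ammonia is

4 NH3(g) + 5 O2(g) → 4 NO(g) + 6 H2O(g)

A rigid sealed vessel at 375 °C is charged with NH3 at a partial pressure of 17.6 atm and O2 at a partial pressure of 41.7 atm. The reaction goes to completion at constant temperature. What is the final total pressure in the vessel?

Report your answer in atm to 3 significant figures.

63.7 atm

Because the vessel is rigid and T is held at 375 °C, work the stoichiometry in partial pressures (P_i = n_iRT/V).
P(O2) required for 17.6 atm of NH3 = (5/4) × 17.6 = 22.00 atm; available 41.7 atm, so NH3 is limiting.
P(O2) remaining = 41.7 − (5/4) × 17.6 = 19.70 atm
P(gaseous products) = (4+6)/4 × 17.6 = 44.00 atm
P_total at 375 °C = 19.70 + 44.00 = 63.70 atm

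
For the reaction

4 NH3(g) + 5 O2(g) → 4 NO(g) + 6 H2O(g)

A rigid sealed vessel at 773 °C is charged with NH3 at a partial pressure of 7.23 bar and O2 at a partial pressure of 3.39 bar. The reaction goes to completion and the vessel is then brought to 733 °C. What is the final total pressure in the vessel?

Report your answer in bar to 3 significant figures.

At constant V, partial pressures at 773 °C are proportional to moles, so apply stoichiometry directly to pressures.
P(O2) required for 7.23 bar of NH3 = (5/4) × 7.23 = 9.038 bar; available 3.39 bar, so O2 is limiting.
P(NH3) remaining = 7.23 − (4/5) × 3.39 = 4.518 bar
P(gaseous products) = (4+6)/5 × 3.39 = 6.780 bar
P_total at 773 °C = 4.518 + 6.780 = 11.30 bar
Scaling to 733 °C: P = 11.30 × 1006.15/1046.15 = 10.87 bar

10.9 bar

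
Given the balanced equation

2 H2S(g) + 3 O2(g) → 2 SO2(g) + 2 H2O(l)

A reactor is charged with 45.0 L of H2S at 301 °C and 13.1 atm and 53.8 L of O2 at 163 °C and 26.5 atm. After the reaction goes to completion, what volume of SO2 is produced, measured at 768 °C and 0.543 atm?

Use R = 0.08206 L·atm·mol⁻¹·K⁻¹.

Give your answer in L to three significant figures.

n(H2S) = PV/RT = (13.1 × 45.0) / (0.08206 × 574.15) = 12.51 mol
n(O2) = PV/RT = (26.5 × 53.8) / (0.08206 × 436.15) = 39.83 mol
For 12.51 mol H2S, stoichiometry requires (3/2) × 12.51 = 18.77 mol O2; 39.83 mol is available, so H2S is limiting.
n(SO2) = (2/2) × 12.51 = 12.51 mol
V(SO2) = nRT/P = 12.51 × 0.08206 × 1041.15 / 0.543 = 1968 L

1970 L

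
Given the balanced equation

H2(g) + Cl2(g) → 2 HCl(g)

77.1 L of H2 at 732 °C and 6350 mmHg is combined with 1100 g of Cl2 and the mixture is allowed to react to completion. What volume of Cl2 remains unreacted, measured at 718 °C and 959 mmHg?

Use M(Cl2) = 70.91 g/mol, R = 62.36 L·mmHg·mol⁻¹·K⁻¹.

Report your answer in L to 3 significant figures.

n(H2) = PV/RT = (6350 × 77.1) / (62.36 × 1005.15) = 7.811 mol
n(Cl2) = 1100 / 70.91 = 15.51 mol
For 7.811 mol H2, stoichiometry requires (1/1) × 7.811 = 7.811 mol Cl2; 15.51 mol is available, so H2 is limiting.
n(Cl2) consumed = (1/1) × 7.811 = 7.811 mol; remaining = 15.51 − 7.811 = 7.699 mol
V(Cl2) = nRT/P = 7.699 × 62.36 × 991.15 / 959 = 496.2 L

496 L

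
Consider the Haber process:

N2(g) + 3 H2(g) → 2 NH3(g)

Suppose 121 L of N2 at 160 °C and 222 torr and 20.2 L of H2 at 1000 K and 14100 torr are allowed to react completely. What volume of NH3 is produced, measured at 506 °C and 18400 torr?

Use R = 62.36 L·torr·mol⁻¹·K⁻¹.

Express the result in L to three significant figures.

n(N2) = PV/RT = (222 × 121) / (62.36 × 433.15) = 0.9945 mol
n(H2) = PV/RT = (14100 × 20.2) / (62.36 × 1000) = 4.567 mol
For 0.9945 mol N2, stoichiometry requires (3/1) × 0.9945 = 2.984 mol H2; 4.567 mol is available, so N2 is limiting.
n(NH3) = (2/1) × 0.9945 = 1.989 mol
V(NH3) = nRT/P = 1.989 × 62.36 × 779.15 / 18400 = 5.252 L

5.25 L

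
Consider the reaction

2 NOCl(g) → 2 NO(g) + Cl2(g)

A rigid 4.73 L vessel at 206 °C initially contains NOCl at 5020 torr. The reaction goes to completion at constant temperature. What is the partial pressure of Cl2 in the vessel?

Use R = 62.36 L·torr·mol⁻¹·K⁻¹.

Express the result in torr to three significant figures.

2510 torr

n(NOCl)₀ = PV/RT = (5020 × 4.73) / (62.36 × 479.15) = 0.7947 mol
n(Cl2) = (1/2) × 0.7947 = 0.3973 mol
P(Cl2) = nRT/V = 0.3973 × 62.36 × 479.15 / 4.73 = 2510 torr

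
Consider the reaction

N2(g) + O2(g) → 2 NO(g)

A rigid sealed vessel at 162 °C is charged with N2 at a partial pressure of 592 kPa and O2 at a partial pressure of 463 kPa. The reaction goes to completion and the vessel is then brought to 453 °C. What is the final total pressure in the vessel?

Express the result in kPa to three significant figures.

1760 kPa

With V and T fixed, P_i ∝ n_i, so the mole ratios apply directly to partial pressures at 162 °C.
P(O2) required for 592 kPa of N2 = (1/1) × 592 = 592.0 kPa; available 463 kPa, so O2 is limiting.
P(N2) remaining = 592 − (1/1) × 463 = 129.0 kPa
P(gaseous products) = (2)/1 × 463 = 926.0 kPa
P_total at 162 °C = 129.0 + 926.0 = 1055 kPa
Scaling to 453 °C: P = 1055 × 726.15/435.15 = 1761 kPa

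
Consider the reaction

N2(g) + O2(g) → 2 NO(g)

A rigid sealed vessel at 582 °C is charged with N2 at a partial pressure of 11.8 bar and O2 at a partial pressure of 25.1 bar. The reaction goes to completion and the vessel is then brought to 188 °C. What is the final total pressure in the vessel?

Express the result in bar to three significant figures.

19.9 bar

Because the vessel is rigid and T is held at 582 °C, work the stoichiometry in partial pressures (P_i = n_iRT/V).
P(O2) required for 11.8 bar of N2 = (1/1) × 11.8 = 11.80 bar; available 25.1 bar, so N2 is limiting.
P(O2) remaining = 25.1 − (1/1) × 11.8 = 13.30 bar
P(gaseous products) = (2)/1 × 11.8 = 23.60 bar
P_total at 582 °C = 13.30 + 23.60 = 36.90 bar
Scaling to 188 °C: P = 36.90 × 461.15/855.15 = 19.90 bar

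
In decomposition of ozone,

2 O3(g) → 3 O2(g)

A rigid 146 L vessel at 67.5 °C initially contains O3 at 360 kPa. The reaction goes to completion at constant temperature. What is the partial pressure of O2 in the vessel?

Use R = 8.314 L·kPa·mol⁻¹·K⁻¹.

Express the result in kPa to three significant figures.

540 kPa

n(O3)₀ = PV/RT = (360 × 146) / (8.314 × 340.65) = 18.56 mol
n(O2) = (3/2) × 18.56 = 27.84 mol
P(O2) = nRT/V = 27.84 × 8.314 × 340.65 / 146 = 540.1 kPa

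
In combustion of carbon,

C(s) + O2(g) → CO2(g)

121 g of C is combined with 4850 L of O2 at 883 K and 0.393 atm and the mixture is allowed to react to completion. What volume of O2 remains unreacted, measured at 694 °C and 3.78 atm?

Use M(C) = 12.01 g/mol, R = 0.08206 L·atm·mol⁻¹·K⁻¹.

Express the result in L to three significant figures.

n(C) = 121 / 12.01 = 10.07 mol
n(O2) = PV/RT = (0.393 × 4850) / (0.08206 × 883) = 26.31 mol
For 10.07 mol C, stoichiometry requires (1/1) × 10.07 = 10.07 mol O2; 26.31 mol is available, so C is limiting.
n(O2) consumed = (1/1) × 10.07 = 10.07 mol; remaining = 26.31 − 10.07 = 16.24 mol
V(O2) = nRT/P = 16.24 × 0.08206 × 967.15 / 3.78 = 341.0 L

341 L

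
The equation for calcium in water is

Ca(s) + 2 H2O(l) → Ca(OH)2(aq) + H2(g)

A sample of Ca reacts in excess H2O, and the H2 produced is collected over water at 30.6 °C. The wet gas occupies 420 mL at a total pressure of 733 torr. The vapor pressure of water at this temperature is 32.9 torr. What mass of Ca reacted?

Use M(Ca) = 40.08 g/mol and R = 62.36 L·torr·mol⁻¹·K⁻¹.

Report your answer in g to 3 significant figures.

P(H2) = 733 − 32.9 = 700.1 torr
n(H2) = PV/RT = (700.1 × 0.4200) / (62.36 × 303.75) = 0.01552 mol
n(Ca) = (1/1) × 0.01552 = 0.01552 mol
m(Ca) = 0.01552 × 40.08 = 0.6220 g

0.622 g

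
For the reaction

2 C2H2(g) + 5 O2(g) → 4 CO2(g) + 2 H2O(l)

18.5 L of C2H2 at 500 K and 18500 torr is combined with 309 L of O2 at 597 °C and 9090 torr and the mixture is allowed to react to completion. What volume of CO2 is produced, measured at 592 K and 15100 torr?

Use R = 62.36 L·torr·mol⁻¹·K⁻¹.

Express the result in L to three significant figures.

53.7 L

n(C2H2) = PV/RT = (18500 × 18.5) / (62.36 × 500) = 10.98 mol
n(O2) = PV/RT = (9090 × 309) / (62.36 × 870.15) = 51.76 mol
For 10.98 mol C2H2, stoichiometry requires (5/2) × 10.98 = 27.45 mol O2; 51.76 mol is available, so C2H2 is limiting.
n(CO2) = (4/2) × 10.98 = 21.96 mol
V(CO2) = nRT/P = 21.96 × 62.36 × 592 / 15100 = 53.69 L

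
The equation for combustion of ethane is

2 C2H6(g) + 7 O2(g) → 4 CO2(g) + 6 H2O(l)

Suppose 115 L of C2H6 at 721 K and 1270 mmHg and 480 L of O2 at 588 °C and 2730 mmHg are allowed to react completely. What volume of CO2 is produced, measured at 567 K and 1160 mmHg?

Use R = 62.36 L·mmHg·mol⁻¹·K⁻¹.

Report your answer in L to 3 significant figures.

n(C2H6) = PV/RT = (1270 × 115) / (62.36 × 721) = 3.248 mol
n(O2) = PV/RT = (2730 × 480) / (62.36 × 861.15) = 24.40 mol
For 3.248 mol C2H6, stoichiometry requires (7/2) × 3.248 = 11.37 mol O2; 24.40 mol is available, so C2H6 is limiting.
n(CO2) = (4/2) × 3.248 = 6.496 mol
V(CO2) = nRT/P = 6.496 × 62.36 × 567 / 1160 = 198.0 L

198 L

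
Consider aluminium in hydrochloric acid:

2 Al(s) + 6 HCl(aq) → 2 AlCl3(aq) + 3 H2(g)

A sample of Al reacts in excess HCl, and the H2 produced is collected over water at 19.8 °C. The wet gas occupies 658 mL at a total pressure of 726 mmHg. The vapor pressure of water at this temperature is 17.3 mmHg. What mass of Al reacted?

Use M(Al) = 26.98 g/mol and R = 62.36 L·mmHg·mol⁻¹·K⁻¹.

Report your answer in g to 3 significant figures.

0.459 g

P(H2) = 726 − 17.3 = 708.7 mmHg
n(H2) = PV/RT = (708.7 × 0.6580) / (62.36 × 292.95) = 0.02553 mol
n(Al) = (2/3) × 0.02553 = 0.01702 mol
m(Al) = 0.01702 × 26.98 = 0.4592 g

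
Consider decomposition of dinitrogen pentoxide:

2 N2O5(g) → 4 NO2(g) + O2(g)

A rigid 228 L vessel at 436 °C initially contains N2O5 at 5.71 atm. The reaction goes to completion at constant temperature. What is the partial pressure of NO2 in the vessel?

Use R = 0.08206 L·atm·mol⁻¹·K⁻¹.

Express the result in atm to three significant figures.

n(N2O5)₀ = PV/RT = (5.71 × 228) / (0.08206 × 709.15) = 22.37 mol
n(NO2) = (4/2) × 22.37 = 44.74 mol
P(NO2) = nRT/V = 44.74 × 0.08206 × 709.15 / 228 = 11.42 atm

11.4 atm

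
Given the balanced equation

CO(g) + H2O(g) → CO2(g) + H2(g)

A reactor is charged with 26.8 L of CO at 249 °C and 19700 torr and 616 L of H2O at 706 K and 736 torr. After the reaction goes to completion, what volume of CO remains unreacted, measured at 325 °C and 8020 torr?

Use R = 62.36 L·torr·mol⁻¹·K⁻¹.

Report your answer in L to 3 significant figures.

27.5 L

n(CO) = PV/RT = (19700 × 26.8) / (62.36 × 522.15) = 16.21 mol
n(H2O) = PV/RT = (736 × 616) / (62.36 × 706) = 10.30 mol
For 16.21 mol CO, stoichiometry requires (1/1) × 16.21 = 16.21 mol H2O; 10.30 mol is available, so H2O is limiting.
n(CO) consumed = (1/1) × 10.30 = 10.30 mol; remaining = 16.21 − 10.30 = 5.910 mol
V(CO) = nRT/P = 5.910 × 62.36 × 598.15 / 8020 = 27.49 L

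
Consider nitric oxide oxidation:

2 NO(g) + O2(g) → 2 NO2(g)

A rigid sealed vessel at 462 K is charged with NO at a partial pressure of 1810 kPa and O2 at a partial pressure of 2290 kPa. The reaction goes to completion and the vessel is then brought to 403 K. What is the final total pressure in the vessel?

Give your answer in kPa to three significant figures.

2790 kPa

With V and T fixed, P_i ∝ n_i, so the mole ratios apply directly to partial pressures at 462 K.
P(O2) required for 1810 kPa of NO = (1/2) × 1810 = 905.0 kPa; available 2290 kPa, so NO is limiting.
P(O2) remaining = 2290 − (1/2) × 1810 = 1385 kPa
P(gaseous products) = (2)/2 × 1810 = 1810 kPa
P_total at 462 K = 1385 + 1810 = 3195 kPa
Scaling to 403 K: P = 3195 × 403/462 = 2787 kPa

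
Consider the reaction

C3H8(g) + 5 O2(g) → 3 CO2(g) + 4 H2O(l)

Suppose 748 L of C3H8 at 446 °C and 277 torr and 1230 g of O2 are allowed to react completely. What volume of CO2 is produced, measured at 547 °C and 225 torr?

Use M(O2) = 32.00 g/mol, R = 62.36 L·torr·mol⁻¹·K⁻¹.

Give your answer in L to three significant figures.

n(C3H8) = PV/RT = (277 × 748) / (62.36 × 719.15) = 4.620 mol
n(O2) = 1230 / 32.00 = 38.44 mol
For 4.620 mol C3H8, stoichiometry requires (5/1) × 4.620 = 23.10 mol O2; 38.44 mol is available, so C3H8 is limiting.
n(CO2) = (3/1) × 4.620 = 13.86 mol
V(CO2) = nRT/P = 13.86 × 62.36 × 820.15 / 225 = 3151 L

3150 L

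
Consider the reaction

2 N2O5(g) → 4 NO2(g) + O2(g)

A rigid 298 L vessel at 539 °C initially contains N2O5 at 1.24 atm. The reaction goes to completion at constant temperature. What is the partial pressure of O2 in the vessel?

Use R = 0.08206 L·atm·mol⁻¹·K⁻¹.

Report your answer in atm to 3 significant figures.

0.620 atm

n(N2O5)₀ = PV/RT = (1.24 × 298) / (0.08206 × 812.15) = 5.545 mol
n(O2) = (1/2) × 5.545 = 2.772 mol
P(O2) = nRT/V = 2.772 × 0.08206 × 812.15 / 298 = 0.6199 atm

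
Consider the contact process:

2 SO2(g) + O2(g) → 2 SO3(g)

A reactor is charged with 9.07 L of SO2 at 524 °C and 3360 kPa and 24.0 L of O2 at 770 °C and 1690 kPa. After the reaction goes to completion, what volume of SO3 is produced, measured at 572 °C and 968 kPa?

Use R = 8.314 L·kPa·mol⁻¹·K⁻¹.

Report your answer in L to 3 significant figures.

n(SO2) = PV/RT = (3360 × 9.07) / (8.314 × 797.15) = 4.598 mol
n(O2) = PV/RT = (1690 × 24.0) / (8.314 × 1043.15) = 4.677 mol
For 4.598 mol SO2, stoichiometry requires (1/2) × 4.598 = 2.299 mol O2; 4.677 mol is available, so SO2 is limiting.
n(SO3) = (2/2) × 4.598 = 4.598 mol
V(SO3) = nRT/P = 4.598 × 8.314 × 845.15 / 968 = 33.38 L

33.4 L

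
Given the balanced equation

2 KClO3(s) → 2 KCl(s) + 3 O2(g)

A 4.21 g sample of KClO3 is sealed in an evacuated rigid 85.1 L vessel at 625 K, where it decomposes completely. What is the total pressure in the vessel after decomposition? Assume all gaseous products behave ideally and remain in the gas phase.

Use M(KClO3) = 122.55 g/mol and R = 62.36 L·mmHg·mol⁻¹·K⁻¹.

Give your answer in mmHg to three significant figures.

n(KClO3) = 4.21 / 122.55 = 0.03435 mol
n(gas produced) = (3/2) × 0.03435 = 0.05153 mol
P = nRT/V = 0.05153 × 62.36 × 625 / 85.1 = 23.60 mmHg

23.6 mmHg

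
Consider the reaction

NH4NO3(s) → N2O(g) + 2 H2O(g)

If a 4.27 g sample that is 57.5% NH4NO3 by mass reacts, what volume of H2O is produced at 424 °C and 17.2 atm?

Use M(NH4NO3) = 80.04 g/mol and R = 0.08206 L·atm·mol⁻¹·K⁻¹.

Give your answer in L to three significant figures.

mass of NH4NO3 = 4.27 × 57.5/100 = 2.455 g
n(NH4NO3) = 2.455 / 80.04 = 0.03067 mol
n(H2O) = (2/1) × 0.03067 = 0.06134 mol
V = nRT/P = 0.06134 × 0.08206 × 697.15 / 17.2 = 0.2040 L

0.204 L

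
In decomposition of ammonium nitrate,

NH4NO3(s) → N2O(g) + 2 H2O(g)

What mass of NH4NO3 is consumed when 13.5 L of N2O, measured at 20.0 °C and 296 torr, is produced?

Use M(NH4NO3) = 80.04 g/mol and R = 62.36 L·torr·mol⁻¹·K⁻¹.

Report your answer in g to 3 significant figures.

17.5 g

n(N2O) = PV/RT = (296 × 13.5) / (62.36 × 293.15) = 0.2186 mol
n(NH4NO3) = (1/1) × 0.2186 = 0.2186 mol
m(NH4NO3) = 0.2186 × 80.04 = 17.50 g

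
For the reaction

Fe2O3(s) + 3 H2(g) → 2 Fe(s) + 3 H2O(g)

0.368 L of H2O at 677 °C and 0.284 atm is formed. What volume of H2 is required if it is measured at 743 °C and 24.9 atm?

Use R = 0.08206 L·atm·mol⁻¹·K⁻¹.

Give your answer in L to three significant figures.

0.00449 L

n(H2O) = PV/RT = (0.284 × 0.368) / (0.08206 × 950.15) = 0.001340 mol
n(H2) = (3/3) × 0.001340 = 0.001340 mol
V = nRT/P = 0.001340 × 0.08206 × 1016.15 / 24.9 = 0.004487 L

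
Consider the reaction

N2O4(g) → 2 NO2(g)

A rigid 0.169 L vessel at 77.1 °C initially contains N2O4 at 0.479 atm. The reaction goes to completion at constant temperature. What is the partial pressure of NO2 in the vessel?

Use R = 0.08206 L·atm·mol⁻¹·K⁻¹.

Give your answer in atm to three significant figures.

0.958 atm

n(N2O4)₀ = PV/RT = (0.479 × 0.169) / (0.08206 × 350.25) = 0.002817 mol
n(NO2) = (2/1) × 0.002817 = 0.005634 mol
P(NO2) = nRT/V = 0.005634 × 0.08206 × 350.25 / 0.169 = 0.9582 atm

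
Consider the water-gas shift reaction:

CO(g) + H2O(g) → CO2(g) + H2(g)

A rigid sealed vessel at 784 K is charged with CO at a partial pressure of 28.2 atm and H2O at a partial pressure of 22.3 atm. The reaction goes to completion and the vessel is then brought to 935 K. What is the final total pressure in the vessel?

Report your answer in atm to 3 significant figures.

60.2 atm

With V and T fixed, P_i ∝ n_i, so the mole ratios apply directly to partial pressures at 784 K.
P(H2O) required for 28.2 atm of CO = (1/1) × 28.2 = 28.20 atm; available 22.3 atm, so H2O is limiting.
P(CO) remaining = 28.2 − (1/1) × 22.3 = 5.900 atm
P(gaseous products) = (1+1)/1 × 22.3 = 44.60 atm
P_total at 784 K = 5.900 + 44.60 = 50.50 atm
Scaling to 935 K: P = 50.50 × 935/784 = 60.23 atm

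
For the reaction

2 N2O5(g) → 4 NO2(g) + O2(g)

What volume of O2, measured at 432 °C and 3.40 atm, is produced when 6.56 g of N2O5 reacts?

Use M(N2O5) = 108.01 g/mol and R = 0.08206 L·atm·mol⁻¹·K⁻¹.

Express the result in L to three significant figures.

n(N2O5) = 6.560 / 108.01 = 0.06074 mol
n(O2) = (1/2) × 0.06074 = 0.03037 mol
V = nRT/P = 0.03037 × 0.08206 × 705.15 / 3.40 = 0.5169 L

0.517 L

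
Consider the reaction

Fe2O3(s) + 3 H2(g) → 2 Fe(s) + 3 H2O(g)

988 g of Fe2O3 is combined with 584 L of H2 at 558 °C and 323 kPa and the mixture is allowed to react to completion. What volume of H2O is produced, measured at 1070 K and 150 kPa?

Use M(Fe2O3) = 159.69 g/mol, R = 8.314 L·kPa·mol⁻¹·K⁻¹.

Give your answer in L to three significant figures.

n(Fe2O3) = 988 / 159.69 = 6.187 mol
n(H2) = PV/RT = (323 × 584) / (8.314 × 831.15) = 27.30 mol
For 6.187 mol Fe2O3, stoichiometry requires (3/1) × 6.187 = 18.56 mol H2; 27.30 mol is available, so Fe2O3 is limiting.
n(H2O) = (3/1) × 6.187 = 18.56 mol
V(H2O) = nRT/P = 18.56 × 8.314 × 1070 / 150 = 1101 L

1100 L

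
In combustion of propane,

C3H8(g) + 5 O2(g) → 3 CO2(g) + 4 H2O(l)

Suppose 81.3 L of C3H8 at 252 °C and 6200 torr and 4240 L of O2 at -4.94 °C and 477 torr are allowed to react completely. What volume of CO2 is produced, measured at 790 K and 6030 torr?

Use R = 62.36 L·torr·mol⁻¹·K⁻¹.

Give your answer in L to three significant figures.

377 L

n(C3H8) = PV/RT = (6200 × 81.3) / (62.36 × 525.15) = 15.39 mol
n(O2) = PV/RT = (477 × 4240) / (62.36 × 268.21) = 120.9 mol
For 15.39 mol C3H8, stoichiometry requires (5/1) × 15.39 = 76.95 mol O2; 120.9 mol is available, so C3H8 is limiting.
n(CO2) = (3/1) × 15.39 = 46.17 mol
V(CO2) = nRT/P = 46.17 × 62.36 × 790 / 6030 = 377.2 L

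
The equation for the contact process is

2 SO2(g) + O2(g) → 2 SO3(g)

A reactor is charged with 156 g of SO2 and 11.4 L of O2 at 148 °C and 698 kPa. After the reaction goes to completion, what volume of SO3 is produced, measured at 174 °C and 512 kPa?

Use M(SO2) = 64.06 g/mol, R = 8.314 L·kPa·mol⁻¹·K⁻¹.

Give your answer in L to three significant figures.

n(SO2) = 156 / 64.06 = 2.435 mol
n(O2) = PV/RT = (698 × 11.4) / (8.314 × 421.15) = 2.273 mol
For 2.435 mol SO2, stoichiometry requires (1/2) × 2.435 = 1.218 mol O2; 2.273 mol is available, so SO2 is limiting.
n(SO3) = (2/2) × 2.435 = 2.435 mol
V(SO3) = nRT/P = 2.435 × 8.314 × 447.15 / 512 = 17.68 L

17.7 L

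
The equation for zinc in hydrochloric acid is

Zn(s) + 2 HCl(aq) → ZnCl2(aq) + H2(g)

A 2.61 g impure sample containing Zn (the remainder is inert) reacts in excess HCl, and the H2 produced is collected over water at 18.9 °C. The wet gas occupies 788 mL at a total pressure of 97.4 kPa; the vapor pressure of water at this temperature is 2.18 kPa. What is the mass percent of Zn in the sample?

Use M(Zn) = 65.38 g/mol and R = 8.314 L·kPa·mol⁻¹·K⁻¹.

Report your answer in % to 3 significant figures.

P(H2) = 97.4 − 2.18 = 95.22 kPa
n(H2) = PV/RT = (95.22 × 0.7880) / (8.314 × 292.05) = 0.03090 mol
n(Zn) = (1/1) × 0.03090 = 0.03090 mol
m(Zn) = 0.03090 × 65.38 = 2.020 g
%Zn = 2.020 / 2.61 × 100 = 77.39%

77.4 %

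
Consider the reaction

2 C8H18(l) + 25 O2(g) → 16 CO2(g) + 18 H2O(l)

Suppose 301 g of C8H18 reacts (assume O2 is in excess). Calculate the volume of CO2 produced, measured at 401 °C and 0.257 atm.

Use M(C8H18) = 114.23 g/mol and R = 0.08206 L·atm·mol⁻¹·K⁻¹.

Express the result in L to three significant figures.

n(C8H18) = 301.0 / 114.23 = 2.635 mol
n(CO2) = (16/2) × 2.635 = 21.08 mol
V = nRT/P = 21.08 × 0.08206 × 674.15 / 0.257 = 4538 L

4540 L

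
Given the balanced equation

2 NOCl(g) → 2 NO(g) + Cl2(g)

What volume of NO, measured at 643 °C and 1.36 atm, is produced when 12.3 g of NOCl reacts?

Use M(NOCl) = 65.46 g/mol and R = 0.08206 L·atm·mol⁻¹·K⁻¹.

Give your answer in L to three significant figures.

10.4 L

n(NOCl) = 12.30 / 65.46 = 0.1879 mol
n(NO) = (2/2) × 0.1879 = 0.1879 mol
V = nRT/P = 0.1879 × 0.08206 × 916.15 / 1.36 = 10.39 L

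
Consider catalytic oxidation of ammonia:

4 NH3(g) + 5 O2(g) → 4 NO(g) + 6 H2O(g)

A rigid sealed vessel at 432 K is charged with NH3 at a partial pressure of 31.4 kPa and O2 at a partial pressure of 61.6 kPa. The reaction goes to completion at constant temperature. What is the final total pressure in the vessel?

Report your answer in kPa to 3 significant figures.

With V and T fixed, P_i ∝ n_i, so the mole ratios apply directly to partial pressures at 432 K.
P(O2) required for 31.4 kPa of NH3 = (5/4) × 31.4 = 39.25 kPa; available 61.6 kPa, so NH3 is limiting.
P(O2) remaining = 61.6 − (5/4) × 31.4 = 22.35 kPa
P(gaseous products) = (4+6)/4 × 31.4 = 78.50 kPa
P_total at 432 K = 22.35 + 78.50 = 100.8 kPa

101 kPa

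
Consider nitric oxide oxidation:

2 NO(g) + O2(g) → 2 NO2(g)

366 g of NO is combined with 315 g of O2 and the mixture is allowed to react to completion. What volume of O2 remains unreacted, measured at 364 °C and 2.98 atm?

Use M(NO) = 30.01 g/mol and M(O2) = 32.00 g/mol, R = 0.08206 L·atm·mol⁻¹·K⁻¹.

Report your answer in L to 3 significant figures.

n(NO) = 366 / 30.01 = 12.20 mol
n(O2) = 315 / 32.00 = 9.844 mol
For 12.20 mol NO, stoichiometry requires (1/2) × 12.20 = 6.100 mol O2; 9.844 mol is available, so NO is limiting.
n(O2) consumed = (1/2) × 12.20 = 6.100 mol; remaining = 9.844 − 6.100 = 3.744 mol
V(O2) = nRT/P = 3.744 × 0.08206 × 637.15 / 2.98 = 65.69 L

65.7 L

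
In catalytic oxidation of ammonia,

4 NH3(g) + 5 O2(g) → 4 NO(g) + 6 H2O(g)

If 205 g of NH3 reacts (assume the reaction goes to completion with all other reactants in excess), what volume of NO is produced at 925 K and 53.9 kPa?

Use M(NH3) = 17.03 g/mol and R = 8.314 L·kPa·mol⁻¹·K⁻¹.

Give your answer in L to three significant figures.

1720 L

n(NH3) = 205.0 / 17.03 = 12.04 mol
n(NO) = (4/4) × 12.04 = 12.04 mol
V = nRT/P = 12.04 × 8.314 × 925 / 53.9 = 1718 L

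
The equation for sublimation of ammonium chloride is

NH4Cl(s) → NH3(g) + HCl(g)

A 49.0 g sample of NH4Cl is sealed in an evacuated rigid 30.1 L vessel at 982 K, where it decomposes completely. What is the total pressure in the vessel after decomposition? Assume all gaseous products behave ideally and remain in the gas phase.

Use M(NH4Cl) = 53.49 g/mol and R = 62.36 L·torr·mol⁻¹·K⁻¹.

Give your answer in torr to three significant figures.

n(NH4Cl) = 49.0 / 53.49 = 0.9161 mol
n(gas produced) = (2/1) × 0.9161 = 1.832 mol
P = nRT/V = 1.832 × 62.36 × 982 / 30.1 = 3727 torr

3730 torr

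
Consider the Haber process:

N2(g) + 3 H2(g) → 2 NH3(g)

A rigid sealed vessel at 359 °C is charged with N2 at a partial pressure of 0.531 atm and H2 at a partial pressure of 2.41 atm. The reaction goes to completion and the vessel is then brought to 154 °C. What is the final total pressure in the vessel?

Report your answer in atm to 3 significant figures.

1.27 atm

At constant V, partial pressures at 359 °C are proportional to moles, so apply stoichiometry directly to pressures.
P(H2) required for 0.531 atm of N2 = (3/1) × 0.531 = 1.593 atm; available 2.41 atm, so N2 is limiting.
P(H2) remaining = 2.41 − (3/1) × 0.531 = 0.8170 atm
P(gaseous products) = (2)/1 × 0.531 = 1.062 atm
P_total at 359 °C = 0.8170 + 1.062 = 1.879 atm
Scaling to 154 °C: P = 1.879 × 427.15/632.15 = 1.270 atm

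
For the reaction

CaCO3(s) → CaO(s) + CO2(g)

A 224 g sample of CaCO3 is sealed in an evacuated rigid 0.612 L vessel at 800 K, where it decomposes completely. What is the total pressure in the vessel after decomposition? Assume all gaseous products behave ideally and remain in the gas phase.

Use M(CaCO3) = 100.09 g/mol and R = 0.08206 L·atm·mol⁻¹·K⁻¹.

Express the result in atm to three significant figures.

240 atm

n(CaCO3) = 224 / 100.09 = 2.238 mol
n(gas produced) = (1/1) × 2.238 = 2.238 mol
P = nRT/V = 2.238 × 0.08206 × 800 / 0.612 = 240.1 atm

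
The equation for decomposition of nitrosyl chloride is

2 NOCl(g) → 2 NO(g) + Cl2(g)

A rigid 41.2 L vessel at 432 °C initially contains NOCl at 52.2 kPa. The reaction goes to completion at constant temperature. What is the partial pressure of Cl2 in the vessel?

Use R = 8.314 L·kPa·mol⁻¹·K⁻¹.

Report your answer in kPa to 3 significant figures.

n(NOCl)₀ = PV/RT = (52.2 × 41.2) / (8.314 × 705.15) = 0.3668 mol
n(Cl2) = (1/2) × 0.3668 = 0.1834 mol
P(Cl2) = nRT/V = 0.1834 × 8.314 × 705.15 / 41.2 = 26.10 kPa

26.1 kPa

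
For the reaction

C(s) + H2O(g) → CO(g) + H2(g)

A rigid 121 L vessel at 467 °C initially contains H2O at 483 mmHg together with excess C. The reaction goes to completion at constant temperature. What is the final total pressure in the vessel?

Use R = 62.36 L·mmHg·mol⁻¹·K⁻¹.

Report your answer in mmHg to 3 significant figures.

Since T and V are fixed, P_final/P_initial = n_final/n_initial = 2/1.
P_final = (2/1) × 483 = 966.0 mmHg

966 mmHg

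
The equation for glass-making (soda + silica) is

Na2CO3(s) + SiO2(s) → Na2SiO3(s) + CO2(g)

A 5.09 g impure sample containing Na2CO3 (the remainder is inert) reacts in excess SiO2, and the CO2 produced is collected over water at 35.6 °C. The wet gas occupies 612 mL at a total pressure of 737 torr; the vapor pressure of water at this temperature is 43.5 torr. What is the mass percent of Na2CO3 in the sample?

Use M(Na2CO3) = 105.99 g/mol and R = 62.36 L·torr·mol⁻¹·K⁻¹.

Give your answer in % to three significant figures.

45.9 %

P(CO2) = 737 − 43.5 = 693.5 torr
n(CO2) = PV/RT = (693.5 × 0.6120) / (62.36 × 308.75) = 0.02204 mol
n(Na2CO3) = (1/1) × 0.02204 = 0.02204 mol
m(Na2CO3) = 0.02204 × 105.99 = 2.336 g
%Na2CO3 = 2.336 / 5.09 × 100 = 45.89%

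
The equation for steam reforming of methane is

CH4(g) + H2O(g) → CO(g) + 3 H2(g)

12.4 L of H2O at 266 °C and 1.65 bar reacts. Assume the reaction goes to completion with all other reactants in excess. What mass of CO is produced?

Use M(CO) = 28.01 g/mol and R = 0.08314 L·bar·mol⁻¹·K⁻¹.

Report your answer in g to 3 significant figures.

12.8 g

n(H2O) = PV/RT = (1.65 × 12.4) / (0.08314 × 539.15) = 0.4564 mol
n(CO) = (1/1) × 0.4564 = 0.4564 mol
m(CO) = 0.4564 × 28.01 = 12.78 g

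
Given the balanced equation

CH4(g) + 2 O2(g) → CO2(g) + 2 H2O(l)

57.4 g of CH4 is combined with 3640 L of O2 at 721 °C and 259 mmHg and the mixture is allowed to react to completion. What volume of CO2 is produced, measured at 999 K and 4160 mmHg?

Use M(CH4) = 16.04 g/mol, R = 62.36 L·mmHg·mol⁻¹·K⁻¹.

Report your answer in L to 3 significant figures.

n(CH4) = 57.4 / 16.04 = 3.579 mol
n(O2) = PV/RT = (259 × 3640) / (62.36 × 994.15) = 15.21 mol
For 3.579 mol CH4, stoichiometry requires (2/1) × 3.579 = 7.158 mol O2; 15.21 mol is available, so CH4 is limiting.
n(CO2) = (1/1) × 3.579 = 3.579 mol
V(CO2) = nRT/P = 3.579 × 62.36 × 999 / 4160 = 53.60 L

53.6 L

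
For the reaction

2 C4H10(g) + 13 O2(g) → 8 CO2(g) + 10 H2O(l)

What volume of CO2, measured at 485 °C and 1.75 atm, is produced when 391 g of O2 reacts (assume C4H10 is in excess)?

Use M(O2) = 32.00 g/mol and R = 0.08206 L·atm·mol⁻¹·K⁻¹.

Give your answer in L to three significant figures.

n(O2) = 391.0 / 32.00 = 12.22 mol
n(CO2) = (8/13) × 12.22 = 7.520 mol
V = nRT/P = 7.520 × 0.08206 × 758.15 / 1.75 = 267.3 L

267 L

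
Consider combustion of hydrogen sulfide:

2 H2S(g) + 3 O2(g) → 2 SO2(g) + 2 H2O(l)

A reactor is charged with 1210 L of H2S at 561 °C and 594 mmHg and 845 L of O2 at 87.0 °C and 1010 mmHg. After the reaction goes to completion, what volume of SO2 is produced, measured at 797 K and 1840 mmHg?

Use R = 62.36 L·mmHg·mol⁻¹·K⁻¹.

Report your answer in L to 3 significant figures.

n(H2S) = PV/RT = (594 × 1210) / (62.36 × 834.15) = 13.82 mol
n(O2) = PV/RT = (1010 × 845) / (62.36 × 360.15) = 38.00 mol
For 13.82 mol H2S, stoichiometry requires (3/2) × 13.82 = 20.73 mol O2; 38.00 mol is available, so H2S is limiting.
n(SO2) = (2/2) × 13.82 = 13.82 mol
V(SO2) = nRT/P = 13.82 × 62.36 × 797 / 1840 = 373.3 L

373 L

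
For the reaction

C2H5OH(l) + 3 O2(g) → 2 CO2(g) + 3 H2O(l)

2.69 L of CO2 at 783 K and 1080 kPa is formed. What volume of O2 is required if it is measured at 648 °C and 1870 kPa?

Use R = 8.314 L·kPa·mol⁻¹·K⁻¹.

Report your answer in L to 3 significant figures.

n(CO2) = PV/RT = (1080 × 2.69) / (8.314 × 783) = 0.4463 mol
n(O2) = (3/2) × 0.4463 = 0.6694 mol
V = nRT/P = 0.6694 × 8.314 × 921.15 / 1870 = 2.741 L

2.74 L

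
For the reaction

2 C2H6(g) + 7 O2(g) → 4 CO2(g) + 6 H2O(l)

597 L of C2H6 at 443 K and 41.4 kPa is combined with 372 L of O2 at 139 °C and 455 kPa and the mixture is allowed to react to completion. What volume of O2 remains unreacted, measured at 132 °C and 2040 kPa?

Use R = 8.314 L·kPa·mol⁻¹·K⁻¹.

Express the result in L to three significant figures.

n(C2H6) = PV/RT = (41.4 × 597) / (8.314 × 443) = 6.711 mol
n(O2) = PV/RT = (455 × 372) / (8.314 × 412.15) = 49.40 mol
For 6.711 mol C2H6, stoichiometry requires (7/2) × 6.711 = 23.49 mol O2; 49.40 mol is available, so C2H6 is limiting.
n(O2) consumed = (7/2) × 6.711 = 23.49 mol; remaining = 49.40 − 23.49 = 25.91 mol
V(O2) = nRT/P = 25.91 × 8.314 × 405.15 / 2040 = 42.78 L

42.8 L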